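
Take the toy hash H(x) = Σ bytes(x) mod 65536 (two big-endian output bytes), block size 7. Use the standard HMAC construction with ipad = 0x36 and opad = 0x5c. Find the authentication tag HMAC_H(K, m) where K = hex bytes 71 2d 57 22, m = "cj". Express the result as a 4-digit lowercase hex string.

Key hex bytes 71 2d 57 22 is 4 bytes ≤ B = 7; zero-pad to 7 bytes: K' = 71 2d 57 22 00 00 00.
K' ⊕ ipad = 47 1b 61 14 36 36 36.  K' ⊕ opad = 2d 71 0b 7e 5c 5c 5c.
Inner input = (K'⊕ipad) ∥ m = 47 1b 61 14 36 36 36 ∥ 63 6a.
Inner hash: sum = 71+27+97+20+54+54+54+99+106 = 582 → 02 46.
Outer input = (K'⊕opad) ∥ inner = 2d 71 0b 7e 5c 5c 5c ∥ 02 46.
Outer hash (tag): sum = 45+113+11+126+92+92+92+2+70 = 643 → 02 83.

0283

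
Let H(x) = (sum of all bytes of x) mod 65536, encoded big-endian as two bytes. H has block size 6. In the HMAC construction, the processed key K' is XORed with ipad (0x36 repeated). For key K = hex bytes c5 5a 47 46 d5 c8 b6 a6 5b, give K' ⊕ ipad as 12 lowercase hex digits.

333636363636

Key hex bytes c5 5a 47 46 d5 c8 b6 a6 5b is 9 bytes > B = 6, so hash it first: H(key) = 05 00, then zero-pad to 6 bytes: K' = 05 00 00 00 00 00.
XOR each byte with 0x36: 05⊕36=33, 00⊕36=36, 00⊕36=36, 00⊕36=36, 00⊕36=36, 00⊕36=36.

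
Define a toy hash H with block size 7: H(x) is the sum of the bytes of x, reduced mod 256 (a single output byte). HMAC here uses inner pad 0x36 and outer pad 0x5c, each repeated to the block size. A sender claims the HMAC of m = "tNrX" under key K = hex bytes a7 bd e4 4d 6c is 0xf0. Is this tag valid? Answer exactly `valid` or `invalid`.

invalid

Key hex bytes a7 bd e4 4d 6c is 5 bytes ≤ B = 7; zero-pad to 7 bytes: K' = a7 bd e4 4d 6c 00 00.
K' ⊕ ipad = 91 8b d2 7b 5a 36 36; K' ⊕ opad = fb e1 b8 11 30 5c 5c.
Inner hash: sum = 145+139+210+123+90+54+54+116+78+114+88 = 1211; mod 256 = 187 → bb.
Outer hash (recomputed tag): sum = 251+225+184+17+48+92+92+187 = 1096; mod 256 = 72 → 48.
Recomputed tag = 48; claimed = f0 → mismatch.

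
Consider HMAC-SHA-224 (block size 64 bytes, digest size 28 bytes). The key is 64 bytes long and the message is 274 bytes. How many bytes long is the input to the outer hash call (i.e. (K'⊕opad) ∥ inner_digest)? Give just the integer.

92

Key is 64 ≤ 64 bytes, zero-padded: |K'| = 64.
Outer input = (K'⊕opad) ∥ H(inner) → 64 + 28 = 92 bytes.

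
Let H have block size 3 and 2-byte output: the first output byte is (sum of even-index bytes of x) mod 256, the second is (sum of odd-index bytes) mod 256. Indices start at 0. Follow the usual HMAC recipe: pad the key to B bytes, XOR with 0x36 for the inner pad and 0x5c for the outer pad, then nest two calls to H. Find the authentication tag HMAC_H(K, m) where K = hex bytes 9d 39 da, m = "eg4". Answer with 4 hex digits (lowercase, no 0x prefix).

Key hex bytes 9d 39 da is exactly B = 3 bytes: K' = 9d 39 da.
K' ⊕ ipad = ab 0f ec.  K' ⊕ opad = c1 65 86.
Inner input = (K'⊕ipad) ∥ m = ab 0f ec ∥ 65 67 34.
Inner hash: even-index sum = 510 mod 256 = 254; odd-index sum = 168 mod 256 = 168 → fe a8.
Outer input = (K'⊕opad) ∥ inner = c1 65 86 ∥ fe a8.
Outer hash (tag): even-index sum = 495 mod 256 = 239; odd-index sum = 355 mod 256 = 99 → ef 63.

ef63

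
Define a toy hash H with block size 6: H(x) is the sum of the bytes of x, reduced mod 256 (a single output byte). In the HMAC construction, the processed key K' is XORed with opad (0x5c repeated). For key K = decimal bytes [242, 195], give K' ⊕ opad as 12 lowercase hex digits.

ae9f5c5c5c5c

Key decimal bytes [242, 195] = f2 c3 is 2 bytes ≤ B = 6; zero-pad to 6 bytes: K' = f2 c3 00 00 00 00.
XOR each byte with 0x5c: f2⊕5c=ae, c3⊕5c=9f, 00⊕5c=5c, 00⊕5c=5c, 00⊕5c=5c, 00⊕5c=5c.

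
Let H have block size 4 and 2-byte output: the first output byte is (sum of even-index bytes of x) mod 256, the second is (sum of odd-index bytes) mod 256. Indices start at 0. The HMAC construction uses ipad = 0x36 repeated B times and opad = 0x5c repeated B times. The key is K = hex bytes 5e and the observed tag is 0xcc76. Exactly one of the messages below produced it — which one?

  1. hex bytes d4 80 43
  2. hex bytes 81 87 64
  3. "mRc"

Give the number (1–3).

Key hex bytes 5e is 1 byte ≤ B = 4; zero-pad to 4 bytes: K' = 5e 00 00 00.
K' ⊕ ipad = 68 36 36 36; K' ⊕ opad = 02 5c 5c 5c.
m1: inner = H(68 36 36 36 d4 80 43) = b5 ec; tag = H(02 5c 5c 5c b5 ec) = 13a4
m2: inner = H(68 36 36 36 81 87 64) = 83 f3; tag = H(02 5c 5c 5c 83 f3) = e1ab
m3: inner = H(68 36 36 36 6d 52 63) = 6e be; tag = H(02 5c 5c 5c 6e be) = cc76 ← matches

3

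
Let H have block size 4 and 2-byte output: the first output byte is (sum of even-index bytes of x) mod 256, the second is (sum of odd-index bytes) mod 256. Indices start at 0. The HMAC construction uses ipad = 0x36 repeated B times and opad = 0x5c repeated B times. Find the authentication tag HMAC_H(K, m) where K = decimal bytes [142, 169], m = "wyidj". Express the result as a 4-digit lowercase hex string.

6603

Key decimal bytes [142, 169] = 8e a9 is 2 bytes ≤ B = 4; zero-pad to 4 bytes: K' = 8e a9 00 00.
K' ⊕ ipad = b8 9f 36 36.  K' ⊕ opad = d2 f5 5c 5c.
Inner input = (K'⊕ipad) ∥ m = b8 9f 36 36 ∥ 77 79 69 64 6a.
Inner hash: even-index sum = 568 mod 256 = 56; odd-index sum = 434 mod 256 = 178 → 38 b2.
Outer input = (K'⊕opad) ∥ inner = d2 f5 5c 5c ∥ 38 b2.
Outer hash (tag): even-index sum = 358 mod 256 = 102; odd-index sum = 515 mod 256 = 3 → 66 03.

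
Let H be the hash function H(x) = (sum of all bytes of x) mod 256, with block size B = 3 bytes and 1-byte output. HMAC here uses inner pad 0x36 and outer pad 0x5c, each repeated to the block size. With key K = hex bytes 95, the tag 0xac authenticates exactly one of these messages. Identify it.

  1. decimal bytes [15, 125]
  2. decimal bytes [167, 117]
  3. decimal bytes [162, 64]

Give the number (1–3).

2

Key hex bytes 95 is 1 byte ≤ B = 3; zero-pad to 3 bytes: K' = 95 00 00.
K' ⊕ ipad = a3 36 36; K' ⊕ opad = c9 5c 5c.
m1: inner = H(a3 36 36 0f 7d) = 9b; tag = H(c9 5c 5c 9b) = 1c
m2: inner = H(a3 36 36 a7 75) = 2b; tag = H(c9 5c 5c 2b) = ac ← matches
m3: inner = H(a3 36 36 a2 40) = f1; tag = H(c9 5c 5c f1) = 72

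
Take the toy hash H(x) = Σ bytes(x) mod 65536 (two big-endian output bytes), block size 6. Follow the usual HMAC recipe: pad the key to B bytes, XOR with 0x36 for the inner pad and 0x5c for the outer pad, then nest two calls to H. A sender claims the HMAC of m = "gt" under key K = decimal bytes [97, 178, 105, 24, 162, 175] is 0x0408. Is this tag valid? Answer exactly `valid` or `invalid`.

Key decimal bytes [97, 178, 105, 24, 162, 175] = 61 b2 69 18 a2 af is exactly B = 6 bytes: K' = 61 b2 69 18 a2 af.
K' ⊕ ipad = 57 84 5f 2e 94 99; K' ⊕ opad = 3d ee 35 44 fe f3.
Inner hash: sum = 87+132+95+46+148+153+103+116 = 880 → 03 70.
Outer hash (recomputed tag): sum = 61+238+53+68+254+243+3+112 = 1032 → 04 08.
Recomputed tag = 0408; claimed = 0408 → match.

valid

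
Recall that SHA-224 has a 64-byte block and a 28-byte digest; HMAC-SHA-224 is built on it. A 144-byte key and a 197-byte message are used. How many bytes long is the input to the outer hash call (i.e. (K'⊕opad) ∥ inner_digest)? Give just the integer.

Key is 144 > 64 bytes, so it is hashed to 28 bytes then zero-padded to 64: |K'| = 64.
Outer input = (K'⊕opad) ∥ H(inner) → 64 + 28 = 92 bytes.

92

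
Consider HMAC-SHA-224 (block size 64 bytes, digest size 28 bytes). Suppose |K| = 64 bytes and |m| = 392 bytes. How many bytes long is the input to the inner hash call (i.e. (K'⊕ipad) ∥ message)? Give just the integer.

Key is 64 ≤ 64 bytes, zero-padded: |K'| = 64.
Inner input = (K'⊕ipad) ∥ m → 64 + 392 = 456 bytes.

456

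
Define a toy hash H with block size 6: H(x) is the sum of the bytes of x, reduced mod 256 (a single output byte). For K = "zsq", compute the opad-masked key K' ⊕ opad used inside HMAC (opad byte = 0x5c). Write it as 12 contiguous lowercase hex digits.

262f2d5c5c5c

Key "zsq" = 7a 73 71 is 3 bytes ≤ B = 6; zero-pad to 6 bytes: K' = 7a 73 71 00 00 00.
XOR each byte with 0x5c: 7a⊕5c=26, 73⊕5c=2f, 71⊕5c=2d, 00⊕5c=5c, 00⊕5c=5c, 00⊕5c=5c.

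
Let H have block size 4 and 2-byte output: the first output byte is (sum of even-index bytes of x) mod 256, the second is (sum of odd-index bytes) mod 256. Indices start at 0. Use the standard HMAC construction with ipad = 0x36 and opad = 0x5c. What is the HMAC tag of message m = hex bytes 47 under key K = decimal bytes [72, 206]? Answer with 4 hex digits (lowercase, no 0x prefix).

6b1c

Key decimal bytes [72, 206] = 48 ce is 2 bytes ≤ B = 4; zero-pad to 4 bytes: K' = 48 ce 00 00.
K' ⊕ ipad = 7e f8 36 36.  K' ⊕ opad = 14 92 5c 5c.
Inner input = (K'⊕ipad) ∥ m = 7e f8 36 36 ∥ 47.
Inner hash: even-index sum = 251 mod 256 = 251; odd-index sum = 302 mod 256 = 46 → fb 2e.
Outer input = (K'⊕opad) ∥ inner = 14 92 5c 5c ∥ fb 2e.
Outer hash (tag): even-index sum = 363 mod 256 = 107; odd-index sum = 284 mod 256 = 28 → 6b 1c.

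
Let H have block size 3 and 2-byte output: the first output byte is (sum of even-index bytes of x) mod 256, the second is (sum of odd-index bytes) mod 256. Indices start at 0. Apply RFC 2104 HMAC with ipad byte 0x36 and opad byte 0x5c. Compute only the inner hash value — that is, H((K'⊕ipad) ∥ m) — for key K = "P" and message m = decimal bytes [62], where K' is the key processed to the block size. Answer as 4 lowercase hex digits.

Key "P" = 50 is 1 byte ≤ B = 3; zero-pad to 3 bytes: K' = 50 00 00.
K' ⊕ ipad = 66 36 36.
Inner input = 66 36 36 ∥ 3e.
Inner hash: even-index sum = 156 mod 256 = 156; odd-index sum = 116 mod 256 = 116 → 9c 74.

9c74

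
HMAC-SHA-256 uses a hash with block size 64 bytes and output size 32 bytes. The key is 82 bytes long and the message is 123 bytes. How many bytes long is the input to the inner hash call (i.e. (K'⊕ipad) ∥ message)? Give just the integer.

Key is 82 > 64 bytes, so it is hashed to 32 bytes then zero-padded to 64: |K'| = 64.
Inner input = (K'⊕ipad) ∥ m → 64 + 123 = 187 bytes.

187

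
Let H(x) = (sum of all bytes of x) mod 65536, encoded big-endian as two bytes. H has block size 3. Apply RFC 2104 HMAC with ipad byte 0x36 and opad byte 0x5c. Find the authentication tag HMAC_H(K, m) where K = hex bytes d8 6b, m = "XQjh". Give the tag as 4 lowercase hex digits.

0215

Key hex bytes d8 6b is 2 bytes ≤ B = 3; zero-pad to 3 bytes: K' = d8 6b 00.
K' ⊕ ipad = ee 5d 36.  K' ⊕ opad = 84 37 5c.
Inner input = (K'⊕ipad) ∥ m = ee 5d 36 ∥ 58 51 6a 68.
Inner hash: sum = 238+93+54+88+81+106+104 = 764 → 02 fc.
Outer input = (K'⊕opad) ∥ inner = 84 37 5c ∥ 02 fc.
Outer hash (tag): sum = 132+55+92+2+252 = 533 → 02 15.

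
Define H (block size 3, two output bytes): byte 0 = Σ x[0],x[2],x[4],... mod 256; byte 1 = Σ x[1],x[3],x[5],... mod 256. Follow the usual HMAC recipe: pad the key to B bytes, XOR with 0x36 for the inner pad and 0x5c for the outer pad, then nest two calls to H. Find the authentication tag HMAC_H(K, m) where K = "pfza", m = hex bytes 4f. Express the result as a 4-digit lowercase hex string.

52ad

Key "pfza" = 70 66 7a 61 is 4 bytes > B = 3, so hash it first: H(key) = ea c7, then zero-pad to 3 bytes: K' = ea c7 00.
K' ⊕ ipad = dc f1 36.  K' ⊕ opad = b6 9b 5c.
Inner input = (K'⊕ipad) ∥ m = dc f1 36 ∥ 4f.
Inner hash: even-index sum = 274 mod 256 = 18; odd-index sum = 320 mod 256 = 64 → 12 40.
Outer input = (K'⊕opad) ∥ inner = b6 9b 5c ∥ 12 40.
Outer hash (tag): even-index sum = 338 mod 256 = 82; odd-index sum = 173 mod 256 = 173 → 52 ad.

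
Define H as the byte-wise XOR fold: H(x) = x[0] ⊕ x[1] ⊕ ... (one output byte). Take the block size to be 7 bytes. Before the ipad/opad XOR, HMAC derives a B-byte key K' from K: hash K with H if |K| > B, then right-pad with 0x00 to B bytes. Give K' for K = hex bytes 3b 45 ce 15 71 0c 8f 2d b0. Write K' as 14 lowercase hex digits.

ca000000000000

|K| = 9 > B = 7, so first hash the key.
H(K): XOR 3b⊕45⊕ce⊕15⊕71⊕0c⊕8f⊕2d⊕b0 = ca.
Zero-pad H(K) = ca to 7 bytes: K' = ca 00 00 00 00 00 00.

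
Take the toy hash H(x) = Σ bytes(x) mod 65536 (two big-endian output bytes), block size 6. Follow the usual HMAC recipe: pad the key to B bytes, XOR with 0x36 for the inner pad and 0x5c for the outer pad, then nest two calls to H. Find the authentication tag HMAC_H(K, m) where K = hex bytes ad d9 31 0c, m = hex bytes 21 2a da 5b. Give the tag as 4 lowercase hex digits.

Key hex bytes ad d9 31 0c is 4 bytes ≤ B = 6; zero-pad to 6 bytes: K' = ad d9 31 0c 00 00.
K' ⊕ ipad = 9b ef 07 3a 36 36.  K' ⊕ opad = f1 85 6d 50 5c 5c.
Inner input = (K'⊕ipad) ∥ m = 9b ef 07 3a 36 36 ∥ 21 2a da 5b.
Inner hash: sum = 155+239+7+58+54+54+33+42+218+91 = 951 → 03 b7.
Outer input = (K'⊕opad) ∥ inner = f1 85 6d 50 5c 5c ∥ 03 b7.
Outer hash (tag): sum = 241+133+109+80+92+92+3+183 = 933 → 03 a5.

03a5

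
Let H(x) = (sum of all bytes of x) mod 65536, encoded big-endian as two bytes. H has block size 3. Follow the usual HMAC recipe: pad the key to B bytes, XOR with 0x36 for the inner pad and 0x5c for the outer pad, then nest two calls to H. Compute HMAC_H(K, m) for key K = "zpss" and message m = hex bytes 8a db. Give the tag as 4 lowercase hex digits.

Key "zpss" = 7a 70 73 73 is 4 bytes > B = 3, so hash it first: H(key) = 01 d0, then zero-pad to 3 bytes: K' = 01 d0 00.
K' ⊕ ipad = 37 e6 36.  K' ⊕ opad = 5d 8c 5c.
Inner input = (K'⊕ipad) ∥ m = 37 e6 36 ∥ 8a db.
Inner hash: sum = 55+230+54+138+219 = 696 → 02 b8.
Outer input = (K'⊕opad) ∥ inner = 5d 8c 5c ∥ 02 b8.
Outer hash (tag): sum = 93+140+92+2+184 = 511 → 01 ff.

01ff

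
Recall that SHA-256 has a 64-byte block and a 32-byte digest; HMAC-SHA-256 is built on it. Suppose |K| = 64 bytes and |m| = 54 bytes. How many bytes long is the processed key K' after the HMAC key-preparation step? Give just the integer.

Key is 64 ≤ 64 bytes, zero-padded: |K'| = 64.

64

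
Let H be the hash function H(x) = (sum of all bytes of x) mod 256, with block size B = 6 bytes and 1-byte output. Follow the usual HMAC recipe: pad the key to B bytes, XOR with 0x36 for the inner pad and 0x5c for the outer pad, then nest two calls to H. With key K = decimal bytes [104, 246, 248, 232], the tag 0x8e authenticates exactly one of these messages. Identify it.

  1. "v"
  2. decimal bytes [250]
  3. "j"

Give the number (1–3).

3

Key decimal bytes [104, 246, 248, 232] = 68 f6 f8 e8 is 4 bytes ≤ B = 6; zero-pad to 6 bytes: K' = 68 f6 f8 e8 00 00.
K' ⊕ ipad = 5e c0 ce de 36 36; K' ⊕ opad = 34 aa a4 b4 5c 5c.
m1: inner = H(5e c0 ce de 36 36 76) = ac; tag = H(34 aa a4 b4 5c 5c ac) = 9a
m2: inner = H(5e c0 ce de 36 36 fa) = 30; tag = H(34 aa a4 b4 5c 5c 30) = 1e
m3: inner = H(5e c0 ce de 36 36 6a) = a0; tag = H(34 aa a4 b4 5c 5c a0) = 8e ← matches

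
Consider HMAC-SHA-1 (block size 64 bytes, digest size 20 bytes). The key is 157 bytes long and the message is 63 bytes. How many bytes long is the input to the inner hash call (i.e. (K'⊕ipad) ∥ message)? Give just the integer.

127

Key is 157 > 64 bytes, so it is hashed to 20 bytes then zero-padded to 64: |K'| = 64.
Inner input = (K'⊕ipad) ∥ m → 64 + 63 = 127 bytes.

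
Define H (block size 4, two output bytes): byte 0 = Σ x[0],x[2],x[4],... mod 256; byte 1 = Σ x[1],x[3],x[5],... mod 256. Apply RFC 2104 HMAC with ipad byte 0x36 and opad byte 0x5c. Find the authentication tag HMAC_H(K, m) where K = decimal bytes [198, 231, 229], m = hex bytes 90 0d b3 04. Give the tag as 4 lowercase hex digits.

592f

Key decimal bytes [198, 231, 229] = c6 e7 e5 is 3 bytes ≤ B = 4; zero-pad to 4 bytes: K' = c6 e7 e5 00.
K' ⊕ ipad = f0 d1 d3 36.  K' ⊕ opad = 9a bb b9 5c.
Inner input = (K'⊕ipad) ∥ m = f0 d1 d3 36 ∥ 90 0d b3 04.
Inner hash: even-index sum = 774 mod 256 = 6; odd-index sum = 280 mod 256 = 24 → 06 18.
Outer input = (K'⊕opad) ∥ inner = 9a bb b9 5c ∥ 06 18.
Outer hash (tag): even-index sum = 345 mod 256 = 89; odd-index sum = 303 mod 256 = 47 → 59 2f.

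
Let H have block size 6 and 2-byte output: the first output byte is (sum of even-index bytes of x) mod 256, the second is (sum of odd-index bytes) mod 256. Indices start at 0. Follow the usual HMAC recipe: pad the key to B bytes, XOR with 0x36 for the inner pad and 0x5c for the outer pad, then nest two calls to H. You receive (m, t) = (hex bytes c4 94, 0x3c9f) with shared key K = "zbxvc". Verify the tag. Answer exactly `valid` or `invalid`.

Key "zbxvc" = 7a 62 78 76 63 is 5 bytes ≤ B = 6; zero-pad to 6 bytes: K' = 7a 62 78 76 63 00.
K' ⊕ ipad = 4c 54 4e 40 55 36; K' ⊕ opad = 26 3e 24 2a 3f 5c.
Inner hash: even-index sum = 435 mod 256 = 179; odd-index sum = 350 mod 256 = 94 → b3 5e.
Outer hash (recomputed tag): even-index sum = 316 mod 256 = 60; odd-index sum = 290 mod 256 = 34 → 3c 22.
Recomputed tag = 3c22; claimed = 3c9f → mismatch.

invalid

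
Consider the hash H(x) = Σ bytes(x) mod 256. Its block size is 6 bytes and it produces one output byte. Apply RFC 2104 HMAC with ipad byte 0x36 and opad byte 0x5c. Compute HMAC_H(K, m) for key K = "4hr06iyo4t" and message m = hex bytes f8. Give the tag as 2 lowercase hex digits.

Key "4hr06iyo4t" = 34 68 72 30 36 69 79 6f 34 74 is 10 bytes > B = 6, so hash it first: H(key) = 6d, then zero-pad to 6 bytes: K' = 6d 00 00 00 00 00.
K' ⊕ ipad = 5b 36 36 36 36 36.  K' ⊕ opad = 31 5c 5c 5c 5c 5c.
Inner input = (K'⊕ipad) ∥ m = 5b 36 36 36 36 36 ∥ f8.
Inner hash: sum = 91+54+54+54+54+54+248 = 609; mod 256 = 97 → 61.
Outer input = (K'⊕opad) ∥ inner = 31 5c 5c 5c 5c 5c ∥ 61.
Outer hash (tag): sum = 49+92+92+92+92+92+97 = 606; mod 256 = 94 → 5e.

5e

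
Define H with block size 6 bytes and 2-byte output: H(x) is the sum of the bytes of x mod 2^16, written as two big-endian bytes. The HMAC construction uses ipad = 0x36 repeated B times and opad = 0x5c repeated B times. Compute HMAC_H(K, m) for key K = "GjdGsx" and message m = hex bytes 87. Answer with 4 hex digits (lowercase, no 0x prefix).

Key "GjdGsx" = 47 6a 64 47 73 78 is exactly B = 6 bytes: K' = 47 6a 64 47 73 78.
K' ⊕ ipad = 71 5c 52 71 45 4e.  K' ⊕ opad = 1b 36 38 1b 2f 24.
Inner input = (K'⊕ipad) ∥ m = 71 5c 52 71 45 4e ∥ 87.
Inner hash: sum = 113+92+82+113+69+78+135 = 682 → 02 aa.
Outer input = (K'⊕opad) ∥ inner = 1b 36 38 1b 2f 24 ∥ 02 aa.
Outer hash (tag): sum = 27+54+56+27+47+36+2+170 = 419 → 01 a3.

01a3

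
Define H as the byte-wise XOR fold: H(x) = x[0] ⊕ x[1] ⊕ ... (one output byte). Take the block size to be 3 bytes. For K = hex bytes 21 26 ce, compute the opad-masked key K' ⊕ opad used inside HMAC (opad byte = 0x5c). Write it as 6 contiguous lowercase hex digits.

7d7a92

Key hex bytes 21 26 ce is exactly B = 3 bytes: K' = 21 26 ce.
XOR each byte with 0x5c: 21⊕5c=7d, 26⊕5c=7a, ce⊕5c=92.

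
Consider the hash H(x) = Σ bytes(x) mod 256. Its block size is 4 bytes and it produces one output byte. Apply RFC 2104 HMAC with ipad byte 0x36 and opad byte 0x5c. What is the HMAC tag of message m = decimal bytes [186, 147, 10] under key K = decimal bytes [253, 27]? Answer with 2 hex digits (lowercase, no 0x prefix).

5b

Key decimal bytes [253, 27] = fd 1b is 2 bytes ≤ B = 4; zero-pad to 4 bytes: K' = fd 1b 00 00.
K' ⊕ ipad = cb 2d 36 36.  K' ⊕ opad = a1 47 5c 5c.
Inner input = (K'⊕ipad) ∥ m = cb 2d 36 36 ∥ ba 93 0a.
Inner hash: sum = 203+45+54+54+186+147+10 = 699; mod 256 = 187 → bb.
Outer input = (K'⊕opad) ∥ inner = a1 47 5c 5c ∥ bb.
Outer hash (tag): sum = 161+71+92+92+187 = 603; mod 256 = 91 → 5b.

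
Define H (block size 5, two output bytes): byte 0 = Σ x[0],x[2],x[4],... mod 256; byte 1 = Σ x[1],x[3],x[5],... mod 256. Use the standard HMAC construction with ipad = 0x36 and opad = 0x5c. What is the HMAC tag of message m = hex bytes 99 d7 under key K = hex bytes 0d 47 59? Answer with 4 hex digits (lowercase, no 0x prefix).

Key hex bytes 0d 47 59 is 3 bytes ≤ B = 5; zero-pad to 5 bytes: K' = 0d 47 59 00 00.
K' ⊕ ipad = 3b 71 6f 36 36.  K' ⊕ opad = 51 1b 05 5c 5c.
Inner input = (K'⊕ipad) ∥ m = 3b 71 6f 36 36 ∥ 99 d7.
Inner hash: even-index sum = 439 mod 256 = 183; odd-index sum = 320 mod 256 = 64 → b7 40.
Outer input = (K'⊕opad) ∥ inner = 51 1b 05 5c 5c ∥ b7 40.
Outer hash (tag): even-index sum = 242 mod 256 = 242; odd-index sum = 302 mod 256 = 46 → f2 2e.

f22e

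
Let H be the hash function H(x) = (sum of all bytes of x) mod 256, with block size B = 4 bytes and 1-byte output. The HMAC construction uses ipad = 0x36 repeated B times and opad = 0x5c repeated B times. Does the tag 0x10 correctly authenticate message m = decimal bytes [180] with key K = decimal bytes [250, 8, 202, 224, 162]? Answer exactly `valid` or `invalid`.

Key decimal bytes [250, 8, 202, 224, 162] = fa 08 ca e0 a2 is 5 bytes > B = 4, so hash it first: H(key) = 4e, then zero-pad to 4 bytes: K' = 4e 00 00 00.
K' ⊕ ipad = 78 36 36 36; K' ⊕ opad = 12 5c 5c 5c.
Inner hash: sum = 120+54+54+54+180 = 462; mod 256 = 206 → ce.
Outer hash (recomputed tag): sum = 18+92+92+92+206 = 500; mod 256 = 244 → f4.
Recomputed tag = f4; claimed = 10 → mismatch.

invalid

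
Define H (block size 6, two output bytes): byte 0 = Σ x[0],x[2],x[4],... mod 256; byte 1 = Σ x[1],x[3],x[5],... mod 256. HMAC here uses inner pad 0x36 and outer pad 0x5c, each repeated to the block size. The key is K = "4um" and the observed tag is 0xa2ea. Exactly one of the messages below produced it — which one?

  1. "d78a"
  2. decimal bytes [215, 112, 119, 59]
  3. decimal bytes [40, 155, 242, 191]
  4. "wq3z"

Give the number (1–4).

3

Key "4um" = 34 75 6d is 3 bytes ≤ B = 6; zero-pad to 6 bytes: K' = 34 75 6d 00 00 00.
K' ⊕ ipad = 02 43 5b 36 36 36; K' ⊕ opad = 68 29 31 5c 5c 5c.
m1: inner = H(02 43 5b 36 36 36 64 37 38 61) = 2f 47; tag = H(68 29 31 5c 5c 5c 2f 47) = 2428
m2: inner = H(02 43 5b 36 36 36 d7 70 77 3b) = e1 5a; tag = H(68 29 31 5c 5c 5c e1 5a) = d63b
m3: inner = H(02 43 5b 36 36 36 28 9b f2 bf) = ad 09; tag = H(68 29 31 5c 5c 5c ad 09) = a2ea ← matches
m4: inner = H(02 43 5b 36 36 36 77 71 33 7a) = 3d 9a; tag = H(68 29 31 5c 5c 5c 3d 9a) = 327b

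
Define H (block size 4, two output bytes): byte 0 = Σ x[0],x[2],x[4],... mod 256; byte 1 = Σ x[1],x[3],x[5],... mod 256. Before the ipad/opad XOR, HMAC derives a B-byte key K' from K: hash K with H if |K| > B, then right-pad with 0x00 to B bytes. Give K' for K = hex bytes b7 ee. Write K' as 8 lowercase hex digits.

b7ee0000

Key hex bytes b7 ee is 2 bytes ≤ B = 4; zero-pad to 4 bytes: K' = b7 ee 00 00.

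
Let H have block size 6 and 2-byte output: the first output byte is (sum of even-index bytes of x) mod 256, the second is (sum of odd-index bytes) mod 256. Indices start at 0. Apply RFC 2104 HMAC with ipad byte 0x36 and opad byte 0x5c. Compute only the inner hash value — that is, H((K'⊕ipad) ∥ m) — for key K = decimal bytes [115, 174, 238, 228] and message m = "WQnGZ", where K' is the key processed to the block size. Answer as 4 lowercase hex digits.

Key decimal bytes [115, 174, 238, 228] = 73 ae ee e4 is 4 bytes ≤ B = 6; zero-pad to 6 bytes: K' = 73 ae ee e4 00 00.
K' ⊕ ipad = 45 98 d8 d2 36 36.
Inner input = 45 98 d8 d2 36 36 ∥ 57 51 6e 47 5a.
Inner hash: even-index sum = 626 mod 256 = 114; odd-index sum = 568 mod 256 = 56 → 72 38.

7238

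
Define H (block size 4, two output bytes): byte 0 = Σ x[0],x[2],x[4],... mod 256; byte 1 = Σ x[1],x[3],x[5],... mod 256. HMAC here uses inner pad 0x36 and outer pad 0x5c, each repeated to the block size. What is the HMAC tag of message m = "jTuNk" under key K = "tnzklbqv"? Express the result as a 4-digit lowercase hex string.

70a8

Key "tnzklbqv" = 74 6e 7a 6b 6c 62 71 76 is 8 bytes > B = 4, so hash it first: H(key) = cb b1, then zero-pad to 4 bytes: K' = cb b1 00 00.
K' ⊕ ipad = fd 87 36 36.  K' ⊕ opad = 97 ed 5c 5c.
Inner input = (K'⊕ipad) ∥ m = fd 87 36 36 ∥ 6a 54 75 4e 6b.
Inner hash: even-index sum = 637 mod 256 = 125; odd-index sum = 351 mod 256 = 95 → 7d 5f.
Outer input = (K'⊕opad) ∥ inner = 97 ed 5c 5c ∥ 7d 5f.
Outer hash (tag): even-index sum = 368 mod 256 = 112; odd-index sum = 424 mod 256 = 168 → 70 a8.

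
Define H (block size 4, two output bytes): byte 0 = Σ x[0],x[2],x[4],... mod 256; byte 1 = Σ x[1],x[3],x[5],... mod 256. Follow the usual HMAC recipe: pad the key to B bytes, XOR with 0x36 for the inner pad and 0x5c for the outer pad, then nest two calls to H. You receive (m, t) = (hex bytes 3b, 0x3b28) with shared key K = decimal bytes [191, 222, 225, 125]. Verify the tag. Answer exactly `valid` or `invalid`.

invalid

Key decimal bytes [191, 222, 225, 125] = bf de e1 7d is exactly B = 4 bytes: K' = bf de e1 7d.
K' ⊕ ipad = 89 e8 d7 4b; K' ⊕ opad = e3 82 bd 21.
Inner hash: even-index sum = 411 mod 256 = 155; odd-index sum = 307 mod 256 = 51 → 9b 33.
Outer hash (recomputed tag): even-index sum = 571 mod 256 = 59; odd-index sum = 214 mod 256 = 214 → 3b d6.
Recomputed tag = 3bd6; claimed = 3b28 → mismatch.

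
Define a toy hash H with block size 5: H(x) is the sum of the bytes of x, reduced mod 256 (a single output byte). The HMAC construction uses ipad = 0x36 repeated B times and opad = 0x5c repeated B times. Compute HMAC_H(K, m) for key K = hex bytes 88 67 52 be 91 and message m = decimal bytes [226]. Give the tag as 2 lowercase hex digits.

Key hex bytes 88 67 52 be 91 is exactly B = 5 bytes: K' = 88 67 52 be 91.
K' ⊕ ipad = be 51 64 88 a7.  K' ⊕ opad = d4 3b 0e e2 cd.
Inner input = (K'⊕ipad) ∥ m = be 51 64 88 a7 ∥ e2.
Inner hash: sum = 190+81+100+136+167+226 = 900; mod 256 = 132 → 84.
Outer input = (K'⊕opad) ∥ inner = d4 3b 0e e2 cd ∥ 84.
Outer hash (tag): sum = 212+59+14+226+205+132 = 848; mod 256 = 80 → 50.

50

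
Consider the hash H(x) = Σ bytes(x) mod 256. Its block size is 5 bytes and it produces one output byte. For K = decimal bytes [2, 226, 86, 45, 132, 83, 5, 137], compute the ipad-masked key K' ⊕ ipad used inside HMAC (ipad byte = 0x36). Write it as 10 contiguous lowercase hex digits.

Key decimal bytes [2, 226, 86, 45, 132, 83, 5, 137] = 02 e2 56 2d 84 53 05 89 is 8 bytes > B = 5, so hash it first: H(key) = cc, then zero-pad to 5 bytes: K' = cc 00 00 00 00.
XOR each byte with 0x36: cc⊕36=fa, 00⊕36=36, 00⊕36=36, 00⊕36=36, 00⊕36=36.

fa36363636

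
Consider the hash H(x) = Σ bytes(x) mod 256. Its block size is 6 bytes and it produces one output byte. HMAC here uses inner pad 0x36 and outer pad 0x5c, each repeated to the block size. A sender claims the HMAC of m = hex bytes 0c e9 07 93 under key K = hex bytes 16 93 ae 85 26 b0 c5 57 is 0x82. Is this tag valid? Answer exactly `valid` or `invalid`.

invalid

Key hex bytes 16 93 ae 85 26 b0 c5 57 is 8 bytes > B = 6, so hash it first: H(key) = ce, then zero-pad to 6 bytes: K' = ce 00 00 00 00 00.
K' ⊕ ipad = f8 36 36 36 36 36; K' ⊕ opad = 92 5c 5c 5c 5c 5c.
Inner hash: sum = 248+54+54+54+54+54+12+233+7+147 = 917; mod 256 = 149 → 95.
Outer hash (recomputed tag): sum = 146+92+92+92+92+92+149 = 755; mod 256 = 243 → f3.
Recomputed tag = f3; claimed = 82 → mismatch.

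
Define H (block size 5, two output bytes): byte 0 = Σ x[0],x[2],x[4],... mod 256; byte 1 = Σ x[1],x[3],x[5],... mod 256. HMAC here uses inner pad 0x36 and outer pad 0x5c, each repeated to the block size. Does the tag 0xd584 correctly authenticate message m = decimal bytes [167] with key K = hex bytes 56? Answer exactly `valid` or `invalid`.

Key hex bytes 56 is 1 byte ≤ B = 5; zero-pad to 5 bytes: K' = 56 00 00 00 00.
K' ⊕ ipad = 60 36 36 36 36; K' ⊕ opad = 0a 5c 5c 5c 5c.
Inner hash: even-index sum = 204 mod 256 = 204; odd-index sum = 275 mod 256 = 19 → cc 13.
Outer hash (recomputed tag): even-index sum = 213 mod 256 = 213; odd-index sum = 388 mod 256 = 132 → d5 84.
Recomputed tag = d584; claimed = d584 → match.

valid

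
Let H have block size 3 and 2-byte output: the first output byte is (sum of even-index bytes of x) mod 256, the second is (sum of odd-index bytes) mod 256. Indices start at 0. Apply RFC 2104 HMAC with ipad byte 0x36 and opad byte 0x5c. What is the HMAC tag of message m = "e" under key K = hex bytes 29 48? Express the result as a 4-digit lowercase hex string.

Key hex bytes 29 48 is 2 bytes ≤ B = 3; zero-pad to 3 bytes: K' = 29 48 00.
K' ⊕ ipad = 1f 7e 36.  K' ⊕ opad = 75 14 5c.
Inner input = (K'⊕ipad) ∥ m = 1f 7e 36 ∥ 65.
Inner hash: even-index sum = 85 mod 256 = 85; odd-index sum = 227 mod 256 = 227 → 55 e3.
Outer input = (K'⊕opad) ∥ inner = 75 14 5c ∥ 55 e3.
Outer hash (tag): even-index sum = 436 mod 256 = 180; odd-index sum = 105 mod 256 = 105 → b4 69.

b469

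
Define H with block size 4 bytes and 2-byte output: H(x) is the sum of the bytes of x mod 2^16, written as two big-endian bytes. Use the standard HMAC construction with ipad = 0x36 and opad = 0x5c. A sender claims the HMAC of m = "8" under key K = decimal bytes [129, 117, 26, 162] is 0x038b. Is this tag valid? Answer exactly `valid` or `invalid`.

invalid

Key decimal bytes [129, 117, 26, 162] = 81 75 1a a2 is exactly B = 4 bytes: K' = 81 75 1a a2.
K' ⊕ ipad = b7 43 2c 94; K' ⊕ opad = dd 29 46 fe.
Inner hash: sum = 183+67+44+148+56 = 498 → 01 f2.
Outer hash (recomputed tag): sum = 221+41+70+254+1+242 = 829 → 03 3d.
Recomputed tag = 033d; claimed = 038b → mismatch.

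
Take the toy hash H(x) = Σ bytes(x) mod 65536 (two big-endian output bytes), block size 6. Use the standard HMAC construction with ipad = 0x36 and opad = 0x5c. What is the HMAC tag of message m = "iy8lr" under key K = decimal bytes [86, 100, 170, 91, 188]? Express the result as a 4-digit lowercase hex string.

02f2

Key decimal bytes [86, 100, 170, 91, 188] = 56 64 aa 5b bc is 5 bytes ≤ B = 6; zero-pad to 6 bytes: K' = 56 64 aa 5b bc 00.
K' ⊕ ipad = 60 52 9c 6d 8a 36.  K' ⊕ opad = 0a 38 f6 07 e0 5c.
Inner input = (K'⊕ipad) ∥ m = 60 52 9c 6d 8a 36 ∥ 69 79 38 6c 72.
Inner hash: sum = 96+82+156+109+138+54+105+121+56+108+114 = 1139 → 04 73.
Outer input = (K'⊕opad) ∥ inner = 0a 38 f6 07 e0 5c ∥ 04 73.
Outer hash (tag): sum = 10+56+246+7+224+92+4+115 = 754 → 02 f2.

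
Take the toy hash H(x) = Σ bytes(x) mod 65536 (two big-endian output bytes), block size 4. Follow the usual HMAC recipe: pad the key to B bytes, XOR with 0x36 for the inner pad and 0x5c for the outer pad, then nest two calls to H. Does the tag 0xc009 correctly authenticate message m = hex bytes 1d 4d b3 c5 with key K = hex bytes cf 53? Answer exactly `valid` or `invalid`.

invalid

Key hex bytes cf 53 is 2 bytes ≤ B = 4; zero-pad to 4 bytes: K' = cf 53 00 00.
K' ⊕ ipad = f9 65 36 36; K' ⊕ opad = 93 0f 5c 5c.
Inner hash: sum = 249+101+54+54+29+77+179+197 = 940 → 03 ac.
Outer hash (recomputed tag): sum = 147+15+92+92+3+172 = 521 → 02 09.
Recomputed tag = 0209; claimed = c009 → mismatch.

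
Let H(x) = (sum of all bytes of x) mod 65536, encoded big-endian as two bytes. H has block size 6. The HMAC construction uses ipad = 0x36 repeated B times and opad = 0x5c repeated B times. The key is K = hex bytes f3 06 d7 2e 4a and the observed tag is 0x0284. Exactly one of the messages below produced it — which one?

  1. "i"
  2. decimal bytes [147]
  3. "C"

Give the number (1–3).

Key hex bytes f3 06 d7 2e 4a is 5 bytes ≤ B = 6; zero-pad to 6 bytes: K' = f3 06 d7 2e 4a 00.
K' ⊕ ipad = c5 30 e1 18 7c 36; K' ⊕ opad = af 5a 8b 72 16 5c.
m1: inner = H(c5 30 e1 18 7c 36 69) = 03 09; tag = H(af 5a 8b 72 16 5c 03 09) = 0284 ← matches
m2: inner = H(c5 30 e1 18 7c 36 93) = 03 33; tag = H(af 5a 8b 72 16 5c 03 33) = 02ae
m3: inner = H(c5 30 e1 18 7c 36 43) = 02 e3; tag = H(af 5a 8b 72 16 5c 02 e3) = 035d

1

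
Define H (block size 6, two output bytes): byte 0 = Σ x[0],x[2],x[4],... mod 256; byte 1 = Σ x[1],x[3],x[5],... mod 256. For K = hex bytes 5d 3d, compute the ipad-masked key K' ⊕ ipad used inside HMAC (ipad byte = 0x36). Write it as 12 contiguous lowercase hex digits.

Key hex bytes 5d 3d is 2 bytes ≤ B = 6; zero-pad to 6 bytes: K' = 5d 3d 00 00 00 00.
XOR each byte with 0x36: 5d⊕36=6b, 3d⊕36=0b, 00⊕36=36, 00⊕36=36, 00⊕36=36, 00⊕36=36.

6b0b36363636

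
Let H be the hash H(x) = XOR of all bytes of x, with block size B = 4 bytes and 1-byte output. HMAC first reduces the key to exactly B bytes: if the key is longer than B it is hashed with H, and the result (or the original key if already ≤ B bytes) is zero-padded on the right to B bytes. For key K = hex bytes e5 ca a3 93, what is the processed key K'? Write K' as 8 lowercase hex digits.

e5caa393

Key hex bytes e5 ca a3 93 is exactly B = 4 bytes: K' = e5 ca a3 93.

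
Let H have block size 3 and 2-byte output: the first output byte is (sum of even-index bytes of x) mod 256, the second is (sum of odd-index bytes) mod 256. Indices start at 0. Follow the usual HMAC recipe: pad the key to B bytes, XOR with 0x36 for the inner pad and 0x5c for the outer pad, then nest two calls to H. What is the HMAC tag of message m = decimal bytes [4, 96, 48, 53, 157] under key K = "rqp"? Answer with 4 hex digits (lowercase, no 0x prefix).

724c

Key "rqp" = 72 71 70 is exactly B = 3 bytes: K' = 72 71 70.
K' ⊕ ipad = 44 47 46.  K' ⊕ opad = 2e 2d 2c.
Inner input = (K'⊕ipad) ∥ m = 44 47 46 ∥ 04 60 30 35 9d.
Inner hash: even-index sum = 287 mod 256 = 31; odd-index sum = 280 mod 256 = 24 → 1f 18.
Outer input = (K'⊕opad) ∥ inner = 2e 2d 2c ∥ 1f 18.
Outer hash (tag): even-index sum = 114 mod 256 = 114; odd-index sum = 76 mod 256 = 76 → 72 4c.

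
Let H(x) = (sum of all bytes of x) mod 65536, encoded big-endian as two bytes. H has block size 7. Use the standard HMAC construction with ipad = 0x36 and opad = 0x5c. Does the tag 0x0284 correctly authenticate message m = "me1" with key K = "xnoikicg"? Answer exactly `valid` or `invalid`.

Key "xnoikicg" = 78 6e 6f 69 6b 69 63 67 is 8 bytes > B = 7, so hash it first: H(key) = 03 5c, then zero-pad to 7 bytes: K' = 03 5c 00 00 00 00 00.
K' ⊕ ipad = 35 6a 36 36 36 36 36; K' ⊕ opad = 5f 00 5c 5c 5c 5c 5c.
Inner hash: sum = 53+106+54+54+54+54+54+109+101+49 = 688 → 02 b0.
Outer hash (recomputed tag): sum = 95+0+92+92+92+92+92+2+176 = 733 → 02 dd.
Recomputed tag = 02dd; claimed = 0284 → mismatch.

invalid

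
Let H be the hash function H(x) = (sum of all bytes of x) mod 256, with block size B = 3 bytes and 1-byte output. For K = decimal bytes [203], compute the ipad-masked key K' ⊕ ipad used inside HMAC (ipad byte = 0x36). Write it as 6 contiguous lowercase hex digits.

fd3636

Key decimal bytes [203] = cb is 1 byte ≤ B = 3; zero-pad to 3 bytes: K' = cb 00 00.
XOR each byte with 0x36: cb⊕36=fd, 00⊕36=36, 00⊕36=36.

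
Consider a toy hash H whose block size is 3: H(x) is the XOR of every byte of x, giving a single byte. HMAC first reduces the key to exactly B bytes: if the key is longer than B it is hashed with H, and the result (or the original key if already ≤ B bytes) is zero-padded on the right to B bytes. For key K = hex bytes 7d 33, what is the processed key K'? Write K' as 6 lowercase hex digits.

7d3300

Key hex bytes 7d 33 is 2 bytes ≤ B = 3; zero-pad to 3 bytes: K' = 7d 33 00.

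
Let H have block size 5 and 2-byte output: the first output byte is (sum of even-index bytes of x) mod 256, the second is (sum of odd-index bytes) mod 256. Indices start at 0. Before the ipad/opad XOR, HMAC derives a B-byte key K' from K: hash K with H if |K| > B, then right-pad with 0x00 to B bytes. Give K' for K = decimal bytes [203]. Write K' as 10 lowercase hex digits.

cb00000000

Key decimal bytes [203] = cb is 1 byte ≤ B = 5; zero-pad to 5 bytes: K' = cb 00 00 00 00.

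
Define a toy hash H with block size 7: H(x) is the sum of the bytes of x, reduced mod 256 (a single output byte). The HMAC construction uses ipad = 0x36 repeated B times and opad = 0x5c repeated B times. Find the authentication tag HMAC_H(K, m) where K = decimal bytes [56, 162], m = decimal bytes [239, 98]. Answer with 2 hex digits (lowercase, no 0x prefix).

Key decimal bytes [56, 162] = 38 a2 is 2 bytes ≤ B = 7; zero-pad to 7 bytes: K' = 38 a2 00 00 00 00 00.
K' ⊕ ipad = 0e 94 36 36 36 36 36.  K' ⊕ opad = 64 fe 5c 5c 5c 5c 5c.
Inner input = (K'⊕ipad) ∥ m = 0e 94 36 36 36 36 36 ∥ ef 62.
Inner hash: sum = 14+148+54+54+54+54+54+239+98 = 769; mod 256 = 1 → 01.
Outer input = (K'⊕opad) ∥ inner = 64 fe 5c 5c 5c 5c 5c ∥ 01.
Outer hash (tag): sum = 100+254+92+92+92+92+92+1 = 815; mod 256 = 47 → 2f.

2f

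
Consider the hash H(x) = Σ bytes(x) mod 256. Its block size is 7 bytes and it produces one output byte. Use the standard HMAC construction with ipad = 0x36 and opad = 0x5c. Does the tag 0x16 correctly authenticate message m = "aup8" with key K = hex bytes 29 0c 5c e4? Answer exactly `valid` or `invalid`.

invalid

Key hex bytes 29 0c 5c e4 is 4 bytes ≤ B = 7; zero-pad to 7 bytes: K' = 29 0c 5c e4 00 00 00.
K' ⊕ ipad = 1f 3a 6a d2 36 36 36; K' ⊕ opad = 75 50 00 b8 5c 5c 5c.
Inner hash: sum = 31+58+106+210+54+54+54+97+117+112+56 = 949; mod 256 = 181 → b5.
Outer hash (recomputed tag): sum = 117+80+0+184+92+92+92+181 = 838; mod 256 = 70 → 46.
Recomputed tag = 46; claimed = 16 → mismatch.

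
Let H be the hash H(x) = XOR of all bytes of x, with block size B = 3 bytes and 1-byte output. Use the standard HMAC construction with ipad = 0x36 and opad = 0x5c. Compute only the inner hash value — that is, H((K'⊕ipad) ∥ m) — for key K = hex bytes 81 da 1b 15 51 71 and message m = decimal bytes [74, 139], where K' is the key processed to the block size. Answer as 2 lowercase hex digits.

Key hex bytes 81 da 1b 15 51 71 is 6 bytes > B = 3, so hash it first: H(key) = 75, then zero-pad to 3 bytes: K' = 75 00 00.
K' ⊕ ipad = 43 36 36.
Inner input = 43 36 36 ∥ 4a 8b.
Inner hash: XOR 43⊕36⊕36⊕4a⊕8b = 82.

82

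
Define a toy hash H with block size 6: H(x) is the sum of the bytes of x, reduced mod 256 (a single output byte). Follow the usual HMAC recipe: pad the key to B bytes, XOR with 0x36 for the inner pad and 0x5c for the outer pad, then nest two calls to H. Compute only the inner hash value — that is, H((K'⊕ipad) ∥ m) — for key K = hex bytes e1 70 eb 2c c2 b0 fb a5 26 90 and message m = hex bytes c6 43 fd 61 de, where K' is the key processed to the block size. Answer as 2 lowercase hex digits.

Key hex bytes e1 70 eb 2c c2 b0 fb a5 26 90 is 10 bytes > B = 6, so hash it first: H(key) = 30, then zero-pad to 6 bytes: K' = 30 00 00 00 00 00.
K' ⊕ ipad = 06 36 36 36 36 36.
Inner input = 06 36 36 36 36 36 ∥ c6 43 fd 61 de.
Inner hash: sum = 6+54+54+54+54+54+198+67+253+97+222 = 1113; mod 256 = 89 → 59.

59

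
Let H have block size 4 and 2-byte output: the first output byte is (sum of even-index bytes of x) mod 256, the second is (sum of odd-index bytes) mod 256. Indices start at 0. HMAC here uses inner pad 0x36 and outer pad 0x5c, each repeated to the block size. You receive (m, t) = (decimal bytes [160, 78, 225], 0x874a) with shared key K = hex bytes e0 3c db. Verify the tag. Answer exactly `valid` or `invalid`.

Key hex bytes e0 3c db is 3 bytes ≤ B = 4; zero-pad to 4 bytes: K' = e0 3c db 00.
K' ⊕ ipad = d6 0a ed 36; K' ⊕ opad = bc 60 87 5c.
Inner hash: even-index sum = 836 mod 256 = 68; odd-index sum = 142 mod 256 = 142 → 44 8e.
Outer hash (recomputed tag): even-index sum = 391 mod 256 = 135; odd-index sum = 330 mod 256 = 74 → 87 4a.
Recomputed tag = 874a; claimed = 874a → match.

valid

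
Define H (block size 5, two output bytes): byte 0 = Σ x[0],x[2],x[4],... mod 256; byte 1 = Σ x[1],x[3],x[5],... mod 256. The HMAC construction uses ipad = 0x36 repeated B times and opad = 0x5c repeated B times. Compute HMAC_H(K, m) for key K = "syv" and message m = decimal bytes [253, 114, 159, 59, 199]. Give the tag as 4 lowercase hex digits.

9de9

Key "syv" = 73 79 76 is 3 bytes ≤ B = 5; zero-pad to 5 bytes: K' = 73 79 76 00 00.
K' ⊕ ipad = 45 4f 40 36 36.  K' ⊕ opad = 2f 25 2a 5c 5c.
Inner input = (K'⊕ipad) ∥ m = 45 4f 40 36 36 ∥ fd 72 9f 3b c7.
Inner hash: even-index sum = 360 mod 256 = 104; odd-index sum = 744 mod 256 = 232 → 68 e8.
Outer input = (K'⊕opad) ∥ inner = 2f 25 2a 5c 5c ∥ 68 e8.
Outer hash (tag): even-index sum = 413 mod 256 = 157; odd-index sum = 233 mod 256 = 233 → 9d e9.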